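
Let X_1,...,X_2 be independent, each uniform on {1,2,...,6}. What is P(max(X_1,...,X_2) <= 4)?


P(max <= 4) = P(all X_i <= 4) = (P(X_1 <= 4))^2
= (4/6)^2 = (2/3)^2 = 4/9

4/9


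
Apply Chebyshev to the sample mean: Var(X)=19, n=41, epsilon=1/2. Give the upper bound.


Var(Xbar) = Var(X)/n = 19/41
Chebyshev: P(|Xbar-mu| >= 1/2) <= Var(Xbar)/(1/2)^2 = (19/41)/(1/4) = 76/41
Bound exceeds 1, so trivial bound: 1

1


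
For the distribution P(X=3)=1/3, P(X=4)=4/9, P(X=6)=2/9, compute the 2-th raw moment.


E[X^2] = sum(x^2 * P(x))
= 9*1/3 + 16*4/9 + 36*2/9
= 163/9

163/9


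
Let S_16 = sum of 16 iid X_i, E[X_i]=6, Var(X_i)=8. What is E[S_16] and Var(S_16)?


E[S_n] = n*mu = 16*6 = 96
Var(S_n) = n*sigma^2 = 16*8 = 128

E[S_16]=96, Var(S_16)=128


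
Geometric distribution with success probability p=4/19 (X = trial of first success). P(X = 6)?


P(X=6) = (1-p)^5 * p = (15/19)^5 * 4/19
= 759375/2476099 * 4/19 = 3037500/47045881

3037500/47045881


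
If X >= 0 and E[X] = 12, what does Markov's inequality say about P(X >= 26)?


Markov: P(X >= a) <= E[X]/a
P(X >= 26) <= 12/26 = 6/13

6/13


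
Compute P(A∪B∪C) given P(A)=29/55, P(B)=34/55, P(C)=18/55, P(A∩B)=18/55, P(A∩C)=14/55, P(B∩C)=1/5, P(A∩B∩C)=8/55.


P(A∪B∪C) = P(A)+P(B)+P(C) - P(AB)-P(AC)-P(BC) + P(ABC)
= 29/55+34/55+18/55 - 18/55-14/55-1/5 + 8/55
= 46/55

46/55


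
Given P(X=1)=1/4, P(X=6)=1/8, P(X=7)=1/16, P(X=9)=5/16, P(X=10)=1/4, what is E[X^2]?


E[X^2] = sum(g(x)*P(x))
= 1*1/4 + 36*1/8 + 49*1/16 + 81*5/16 + 100*1/4
= 465/8

465/8


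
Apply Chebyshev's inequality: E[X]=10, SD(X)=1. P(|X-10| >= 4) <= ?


k = 4/1 = 4
Chebyshev: P(|X-mu| >= k*sigma) <= 1/k^2 = 1/4^2 = 1/16

1/16


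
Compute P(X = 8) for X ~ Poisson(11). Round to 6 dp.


P(X=8) = e^(-11) * 11^8 / 8!
≈ 0.00001670170079 * 214358881 / 40320
≈ 0.088794

0.088794


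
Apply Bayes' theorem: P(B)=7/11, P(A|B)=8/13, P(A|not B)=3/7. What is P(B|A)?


P(A) = P(A|B)P(B) + P(A|B')P(B') = 8/13*7/11 + 3/7*4/11 = 548/1001
P(B|A) = P(A|B)P(B)/P(A) = (56/143)/(548/1001) = 98/137

98/137


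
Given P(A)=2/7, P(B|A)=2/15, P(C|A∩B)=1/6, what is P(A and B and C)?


P(A∩B∩C) = P(A) * P(B|A) * P(C|A∩B)
= 2/7 * 2/15 * 1/6
= 4/105 * 1/6 = 2/315

2/315


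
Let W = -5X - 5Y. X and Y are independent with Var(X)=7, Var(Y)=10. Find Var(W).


Independence => Cov(X,Y)=0
Var(-5X - 5Y) = (-5)^2*Var(X) + (-5)^2*Var(Y)
= 25*7 + 25*10 = 425

425


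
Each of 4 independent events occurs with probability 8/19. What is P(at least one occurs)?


P(at least one) = 1 - P(none)
P(none) = (1 - 8/19)^4 = (11/19)^4 = 14641/130321
P(at least one) = 1 - 14641/130321 = 115680/130321

115680/130321


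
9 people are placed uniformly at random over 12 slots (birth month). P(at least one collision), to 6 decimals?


P(all different) = prod((12-i)/12 for i=0..8) = 0.015472
P(at least one match) = 1 - 0.015472 = 0.984528

0.984528


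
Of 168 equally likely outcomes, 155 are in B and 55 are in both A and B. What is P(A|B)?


P(A|B) = P(A∩B)/P(B) = (55/168)/(155/168) = 55/155 = 11/31

11/31


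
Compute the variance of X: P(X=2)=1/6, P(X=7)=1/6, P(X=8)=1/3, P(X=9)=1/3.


E[X] = 43/6, E[X^2] = 343/6
Var(X) = E[X^2] - (E[X])^2 = 343/6 - (43/6)^2 = 209/36

209/36


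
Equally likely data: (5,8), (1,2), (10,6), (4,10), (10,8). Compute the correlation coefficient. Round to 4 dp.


Cov(X,Y) = 3.6000, Var(X) = 12.4000, Var(Y) = 7.3600
rho = Cov/(sqrt(VarX)*sqrt(VarY)) = 0.3768

0.3768


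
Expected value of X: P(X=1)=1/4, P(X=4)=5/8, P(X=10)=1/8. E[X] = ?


E[X] = sum(x * P(x))
= 1*1/4 + 4*5/8 + 10*1/8
= 4

4


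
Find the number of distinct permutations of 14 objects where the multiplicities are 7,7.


14! = 87178291200
Denominator: 7!=5040 * 7!=5040
Coefficient = 87178291200 / 25401600 = 3432

3432


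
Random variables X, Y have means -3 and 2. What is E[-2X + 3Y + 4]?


E[-2X + 3Y + 4] = -2*E[X] + 3*E[Y] + 4
= (-2)*(-3) + (3)*(2) + (4)
= 6 + 6 + 4 = 16

16


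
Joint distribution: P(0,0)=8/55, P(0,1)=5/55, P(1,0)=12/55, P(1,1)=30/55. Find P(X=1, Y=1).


Read from table: P(X=1, Y=1) = 30/55 = 6/11

6/11


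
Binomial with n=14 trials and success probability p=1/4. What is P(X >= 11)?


P(X>=11) = P(X=11) + P(X=12) + P(X=13) + P(X=14)
= 2457/67108864 + 819/268435456 + 21/134217728 + 1/268435456
= 5345/134217728

5345/134217728


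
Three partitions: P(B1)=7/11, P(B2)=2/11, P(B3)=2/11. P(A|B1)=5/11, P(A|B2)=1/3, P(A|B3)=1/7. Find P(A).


P(A) = P(A|B1)P(B1) + P(A|B2)P(B2) + P(A|B3)P(B3)
= 5/11*7/11 + 1/3*2/11 + 1/7*2/11
= 35/121 + 2/33 + 2/77 = 955/2541

955/2541


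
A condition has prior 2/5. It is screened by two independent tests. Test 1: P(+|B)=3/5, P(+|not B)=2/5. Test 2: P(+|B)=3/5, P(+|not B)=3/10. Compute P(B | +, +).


After test 1: P(+) = 3/5*2/5 + 2/5*3/5 = 12/25
P(B|+) = (6/25)/(12/25) = 1/2
After test 2 (use post1 as new prior): P(+) = 3/5*1/2 + 3/10*1/2 = 9/20
P(B|+,+) = (3/10)/(9/20) = 2/3

2/3


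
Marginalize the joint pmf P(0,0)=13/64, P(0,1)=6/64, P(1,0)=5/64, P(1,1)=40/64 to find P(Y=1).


P(Y=1) = P(0,1)+P(1,1) = 6/64 + 40/64 = 46/64 = 23/32

23/32


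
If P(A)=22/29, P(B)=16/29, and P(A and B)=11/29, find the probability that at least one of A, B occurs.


P(A∪B) = P(A) + P(B) - P(A∩B)
= 22/29 + 16/29 - 11/29 = 27/29

27/29


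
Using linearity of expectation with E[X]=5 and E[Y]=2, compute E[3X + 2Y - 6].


E[3X + 2Y - 6] = 3*E[X] + 2*E[Y] - 6
= (3)*(5) + (2)*(2) + (-6)
= 15 + 4 - 6 = 13

13


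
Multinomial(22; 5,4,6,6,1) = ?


22! = 1124000727777607680000
Denominator: 5!=120 * 4!=24 * 6!=720 * 6!=720 * 1!=1
Coefficient = 1124000727777607680000 / 1492992000 = 752851139040

752851139040


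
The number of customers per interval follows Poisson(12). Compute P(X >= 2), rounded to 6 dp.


P(X>=2) = 1 - P(X<=1) = 1 - (e^(-12)*12^0/0! + e^(-12)*12^1/1!)
≈ 1 - (0.0000061442 + 0.0000737305)
= 1 - 0.0000798747 = 0.9999201253
≈ 0.999920

0.999920


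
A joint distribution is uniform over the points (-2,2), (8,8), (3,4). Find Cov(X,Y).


E[X]=3, E[Y]=14/3, E[XY]=24
Cov(X,Y) = E[XY] - E[X]E[Y] = 24 - 3*14/3 = 10

10


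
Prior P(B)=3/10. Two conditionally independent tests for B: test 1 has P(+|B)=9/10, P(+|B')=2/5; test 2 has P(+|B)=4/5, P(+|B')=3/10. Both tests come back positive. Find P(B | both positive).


After test 1: P(+) = 9/10*3/10 + 2/5*7/10 = 11/20
P(B|+) = (27/100)/(11/20) = 27/55
After test 2 (use post1 as new prior): P(+) = 4/5*27/55 + 3/10*28/55 = 6/11
P(B|+,+) = (108/275)/(6/11) = 18/25

18/25


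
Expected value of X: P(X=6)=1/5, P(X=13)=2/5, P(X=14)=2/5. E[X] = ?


E[X] = sum(x * P(x))
= 6*1/5 + 13*2/5 + 14*2/5
= 12

12


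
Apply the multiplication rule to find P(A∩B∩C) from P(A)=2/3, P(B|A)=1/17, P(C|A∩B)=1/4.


P(A∩B∩C) = P(A) * P(B|A) * P(C|A∩B)
= 2/3 * 1/17 * 1/4
= 2/51 * 1/4 = 1/102

1/102


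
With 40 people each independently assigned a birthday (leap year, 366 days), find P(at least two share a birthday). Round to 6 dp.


P(all different) = prod((366-i)/366 for i=0..39) = 0.109455
P(at least one match) = 1 - 0.109455 = 0.890545

0.890545


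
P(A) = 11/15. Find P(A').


P(A') = 1 - P(A) = 1 - 11/15 = 4/15

4/15


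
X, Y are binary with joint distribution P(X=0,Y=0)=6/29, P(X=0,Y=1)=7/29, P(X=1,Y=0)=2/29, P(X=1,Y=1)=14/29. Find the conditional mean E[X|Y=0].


P(Y=0) = 8/29
E[X|Y=0] = (0*6 + 1*2)/8 = 2/8 = 1/4

1/4


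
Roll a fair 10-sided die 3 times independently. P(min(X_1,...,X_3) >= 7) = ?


P(min >= 7) = P(all X_i >= 7) = (P(X_1 >= 7))^3
= (4/10)^3 = (2/5)^3 = 8/125

8/125


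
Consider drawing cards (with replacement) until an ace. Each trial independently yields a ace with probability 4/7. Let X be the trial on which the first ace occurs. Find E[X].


For geometric (trials until first success), E[X] = 1/p = 1/(4/7) = 7/4

7/4


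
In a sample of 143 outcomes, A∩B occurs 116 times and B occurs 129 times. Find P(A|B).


P(A|B) = P(A∩B)/P(B) = (116/143)/(129/143) = 116/129

116/129


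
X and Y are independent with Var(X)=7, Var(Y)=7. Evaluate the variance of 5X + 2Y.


Independence => Cov(X,Y)=0
Var(5X + 2Y) = 5^2*Var(X) + 2^2*Var(Y)
= 25*7 + 4*7 = 203

203


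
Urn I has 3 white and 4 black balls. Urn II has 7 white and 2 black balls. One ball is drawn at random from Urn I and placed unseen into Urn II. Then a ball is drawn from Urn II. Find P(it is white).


P(transfer white) = 3/7; P(transfer black) = 4/7
If white transferred: Urn II has 8 white of 10, so P(white|white moved) = 4/5
If black transferred: Urn II has 7 white of 10, so P(white|black moved) = 7/10
By total probability: P(white) = 3/7*4/5 + 4/7*7/10 = 26/35

26/35


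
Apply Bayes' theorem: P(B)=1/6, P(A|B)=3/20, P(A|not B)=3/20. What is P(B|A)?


P(A) = P(A|B)P(B) + P(A|B')P(B') = 3/20*1/6 + 3/20*5/6 = 3/20
P(B|A) = P(A|B)P(B)/P(A) = (1/40)/(3/20) = 1/6

1/6


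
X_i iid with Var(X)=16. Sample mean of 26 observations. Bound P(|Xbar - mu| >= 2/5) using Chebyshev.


Var(Xbar) = Var(X)/n = 16/26
Chebyshev: P(|Xbar-mu| >= 2/5) <= Var(Xbar)/(2/5)^2 = (8/13)/(4/25) = 50/13
Bound exceeds 1, so trivial bound: 1

1


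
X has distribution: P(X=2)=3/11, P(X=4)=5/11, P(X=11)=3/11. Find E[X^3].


E[X^3] = sum(g(x)*P(x))
= 8*3/11 + 64*5/11 + 1331*3/11
= 4337/11

4337/11


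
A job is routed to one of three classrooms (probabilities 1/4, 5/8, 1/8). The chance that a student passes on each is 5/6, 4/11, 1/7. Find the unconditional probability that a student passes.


P(A) = P(A|B1)P(B1) + P(A|B2)P(B2) + P(A|B3)P(B3)
= 5/6*1/4 + 4/11*5/8 + 1/7*1/8
= 5/24 + 5/22 + 1/56 = 419/924

419/924


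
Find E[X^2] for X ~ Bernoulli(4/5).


For Bernoulli: X in {0,1}
E[X^2] = 0^2*(1-4/5) + 1^2*4/5 = 4/5

4/5


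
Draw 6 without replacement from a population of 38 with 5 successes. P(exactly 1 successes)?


P(X=1) = C(5,1)*C(33,5) / C(38,6)
= 5*237336 / 2760681
= 1186680/2760681 = 35960/83657

35960/83657


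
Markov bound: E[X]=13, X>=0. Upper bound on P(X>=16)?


Markov: P(X >= a) <= E[X]/a
P(X >= 16) <= 13/16

13/16


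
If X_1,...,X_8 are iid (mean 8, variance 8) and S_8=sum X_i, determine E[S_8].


E[S_n] = n*E[X_1] = 8*8 = 64

64


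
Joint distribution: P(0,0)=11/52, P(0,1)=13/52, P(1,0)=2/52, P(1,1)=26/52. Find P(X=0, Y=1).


Read from table: P(X=0, Y=1) = 13/52 = 1/4

1/4


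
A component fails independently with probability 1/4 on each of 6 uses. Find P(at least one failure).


P(at least one) = 1 - P(none)
P(none) = (1 - 1/4)^6 = (3/4)^6 = 729/4096
P(at least one) = 1 - 729/4096 = 3367/4096

3367/4096


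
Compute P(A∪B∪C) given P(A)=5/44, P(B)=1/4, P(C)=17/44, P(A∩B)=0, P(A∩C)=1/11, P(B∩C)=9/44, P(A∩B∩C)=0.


P(A∪B∪C) = P(A)+P(B)+P(C) - P(AB)-P(AC)-P(BC) + P(ABC)
= 5/44+1/4+17/44 - 0-1/11-9/44 + 0
= 5/11

5/11


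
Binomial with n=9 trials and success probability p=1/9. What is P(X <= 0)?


P(X<=0) = P(X=0)
= 134217728/387420489
= 134217728/387420489

134217728/387420489


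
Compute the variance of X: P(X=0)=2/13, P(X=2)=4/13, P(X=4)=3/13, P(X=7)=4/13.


E[X] = 48/13, E[X^2] = 20
Var(X) = E[X^2] - (E[X])^2 = 20 - (48/13)^2 = 1076/169

1076/169


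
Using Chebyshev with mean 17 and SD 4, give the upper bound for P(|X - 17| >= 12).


k = 12/4 = 3
Chebyshev: P(|X-mu| >= k*sigma) <= 1/k^2 = 1/3^2 = 1/9

1/9


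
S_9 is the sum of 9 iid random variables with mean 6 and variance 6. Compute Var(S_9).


By independence, Var(S_n) = n*Var(X_1) = 9*6 = 54

54


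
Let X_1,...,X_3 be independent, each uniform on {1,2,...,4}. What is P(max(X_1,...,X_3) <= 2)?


P(max <= 2) = P(all X_i <= 2) = (P(X_1 <= 2))^3
= (2/4)^3 = (1/2)^3 = 1/8

1/8


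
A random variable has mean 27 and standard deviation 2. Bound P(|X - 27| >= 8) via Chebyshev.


k = 8/2 = 4
Chebyshev: P(|X-mu| >= k*sigma) <= 1/k^2 = 1/4^2 = 1/16

1/16


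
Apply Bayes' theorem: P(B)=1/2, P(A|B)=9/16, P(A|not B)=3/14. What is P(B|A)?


P(A) = P(A|B)P(B) + P(A|B')P(B') = 9/16*1/2 + 3/14*1/2 = 87/224
P(B|A) = P(A|B)P(B)/P(A) = (9/32)/(87/224) = 21/29

21/29


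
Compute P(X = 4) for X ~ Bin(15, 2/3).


P(X=4) = C(15,4) * p^4 * (1-p)^11
= 1365 * 16/81 * 1/177147
= 7280/4782969

7280/4782969


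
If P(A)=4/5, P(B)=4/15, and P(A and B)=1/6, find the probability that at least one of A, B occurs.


P(A∪B) = P(A) + P(B) - P(A∩B)
= 4/5 + 4/15 - 1/6 = 9/10

9/10


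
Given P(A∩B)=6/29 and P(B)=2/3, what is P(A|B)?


P(A|B) = P(A∩B)/P(B) = (18/87)/(58/87) = 18/58 = 9/29

9/29


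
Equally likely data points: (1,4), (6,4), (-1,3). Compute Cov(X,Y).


E[X]=2, E[Y]=11/3, E[XY]=25/3
Cov(X,Y) = E[XY] - E[X]E[Y] = 25/3 - 2*11/3 = 1

1


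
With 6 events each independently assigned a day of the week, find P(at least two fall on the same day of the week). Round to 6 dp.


P(all different) = prod((7-i)/7 for i=0..5) = 0.042839
P(at least one match) = 1 - 0.042839 = 0.957161

0.957161


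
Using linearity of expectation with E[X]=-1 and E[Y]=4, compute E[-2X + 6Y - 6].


E[-2X + 6Y - 6] = -2*E[X] + 6*E[Y] - 6
= (-2)*(-1) + (6)*(4) + (-6)
= 2 + 24 - 6 = 20

20


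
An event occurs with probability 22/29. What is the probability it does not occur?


P(A') = 1 - P(A) = 1 - 22/29 = 7/29

7/29


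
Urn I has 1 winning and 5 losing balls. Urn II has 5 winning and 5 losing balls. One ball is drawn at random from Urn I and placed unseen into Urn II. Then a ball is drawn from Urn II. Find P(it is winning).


P(transfer winning) = 1/6; P(transfer losing) = 5/6
If winning transferred: Urn II has 6 winning of 11, so P(winning|winning moved) = 6/11
If losing transferred: Urn II has 5 winning of 11, so P(winning|losing moved) = 5/11
By total probability: P(winning) = 1/6*6/11 + 5/6*5/11 = 31/66

31/66


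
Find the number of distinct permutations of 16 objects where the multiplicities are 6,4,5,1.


16! = 20922789888000
Denominator: 6!=720 * 4!=24 * 5!=120 * 1!=1
Coefficient = 20922789888000 / 2073600 = 10090080

10090080


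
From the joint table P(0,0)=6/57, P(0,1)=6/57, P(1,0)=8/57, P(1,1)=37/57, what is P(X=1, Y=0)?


Read from table: P(X=1, Y=0) = 8/57

8/57


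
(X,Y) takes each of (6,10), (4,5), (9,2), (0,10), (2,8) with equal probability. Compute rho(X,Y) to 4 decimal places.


Cov(X,Y) = -6.6000, Var(X) = 9.7600, Var(Y) = 9.6000
rho = Cov/(sqrt(VarX)*sqrt(VarY)) = -0.6818

-0.6818


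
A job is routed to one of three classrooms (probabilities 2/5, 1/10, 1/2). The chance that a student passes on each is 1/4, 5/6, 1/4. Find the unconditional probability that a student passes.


P(A) = P(A|B1)P(B1) + P(A|B2)P(B2) + P(A|B3)P(B3)
= 1/4*2/5 + 5/6*1/10 + 1/4*1/2
= 1/10 + 1/12 + 1/8 = 37/120

37/120


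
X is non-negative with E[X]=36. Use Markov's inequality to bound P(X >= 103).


Markov: P(X >= a) <= E[X]/a
P(X >= 103) <= 36/103

36/103


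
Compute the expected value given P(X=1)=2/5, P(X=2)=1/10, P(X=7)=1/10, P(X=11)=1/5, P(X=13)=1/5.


E[X] = sum(x * P(x))
= 1*2/5 + 2*1/10 + 7*1/10 + 11*1/5 + 13*1/5
= 61/10

61/10


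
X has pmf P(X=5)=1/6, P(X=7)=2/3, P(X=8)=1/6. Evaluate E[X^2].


E[X^2] = sum(x^2 * P(x))
= 25*1/6 + 49*2/3 + 64*1/6
= 95/2

95/2


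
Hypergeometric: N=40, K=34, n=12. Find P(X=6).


P(X=6) = C(34,6)*C(6,6) / C(40,12)
= 1344904*1 / 5586853480
= 1344904/5586853480 = 11/45695

11/45695


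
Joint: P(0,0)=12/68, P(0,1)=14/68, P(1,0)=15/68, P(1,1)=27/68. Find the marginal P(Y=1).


P(Y=1) = P(0,1)+P(1,1) = 14/68 + 27/68 = 41/68

41/68


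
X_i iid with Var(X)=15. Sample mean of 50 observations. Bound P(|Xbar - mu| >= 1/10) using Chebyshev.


Var(Xbar) = Var(X)/n = 15/50
Chebyshev: P(|Xbar-mu| >= 1/10) <= Var(Xbar)/(1/10)^2 = (3/10)/(1/100) = 30
Bound exceeds 1, so trivial bound: 1

1


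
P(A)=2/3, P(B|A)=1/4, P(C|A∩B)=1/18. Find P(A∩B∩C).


P(A∩B∩C) = P(A) * P(B|A) * P(C|A∩B)
= 2/3 * 1/4 * 1/18
= 1/6 * 1/18 = 1/108

1/108


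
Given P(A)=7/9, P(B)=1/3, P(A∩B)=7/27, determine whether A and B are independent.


P(A)*P(B) = 7/9*1/3 = 7/27
P(A∩B) = 7/27, which equals P(A)P(B), so independent

Yes, A and B are independent


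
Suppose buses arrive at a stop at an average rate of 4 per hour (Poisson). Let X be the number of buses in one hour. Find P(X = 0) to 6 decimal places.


P(X=0) = e^(-4) * 4^0 / 0!
≈ 0.01831563889 * 1 / 1
≈ 0.018316

0.018316


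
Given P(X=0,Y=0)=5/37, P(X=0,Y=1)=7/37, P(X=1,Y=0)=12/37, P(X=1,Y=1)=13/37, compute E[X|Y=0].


P(Y=0) = 17/37
E[X|Y=0] = (0*5 + 1*12)/17 = 12/17

12/17


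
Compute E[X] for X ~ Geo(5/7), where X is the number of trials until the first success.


For geometric (trials until first success), E[X] = 1/p = 1/(5/7) = 7/5

7/5


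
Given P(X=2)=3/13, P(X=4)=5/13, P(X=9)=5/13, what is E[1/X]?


E[1/X] = sum(g(x)*P(x))
= 1/2*3/13 + 1/4*5/13 + 1/9*5/13
= 119/468

119/468


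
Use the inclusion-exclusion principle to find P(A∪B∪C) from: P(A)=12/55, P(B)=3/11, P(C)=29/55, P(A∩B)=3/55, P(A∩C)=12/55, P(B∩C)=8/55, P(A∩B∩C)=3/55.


P(A∪B∪C) = P(A)+P(B)+P(C) - P(AB)-P(AC)-P(BC) + P(ABC)
= 12/55+3/11+29/55 - 3/55-12/55-8/55 + 3/55
= 36/55

36/55


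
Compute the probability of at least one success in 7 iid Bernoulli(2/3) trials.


P(at least one) = 1 - P(none)
P(none) = (1 - 2/3)^7 = (1/3)^7 = 1/2187
P(at least one) = 1 - 1/2187 = 2186/2187

2186/2187


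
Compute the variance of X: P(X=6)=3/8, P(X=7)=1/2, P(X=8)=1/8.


E[X] = 27/4, E[X^2] = 46
Var(X) = E[X^2] - (E[X])^2 = 46 - (27/4)^2 = 7/16

7/16


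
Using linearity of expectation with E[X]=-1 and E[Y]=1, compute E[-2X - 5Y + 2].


E[-2X - 5Y + 2] = -2*E[X] - 5*E[Y] + 2
= (-2)*(-1) + (-5)*(1) + (2)
= 2 - 5 + 2 = -1

-1


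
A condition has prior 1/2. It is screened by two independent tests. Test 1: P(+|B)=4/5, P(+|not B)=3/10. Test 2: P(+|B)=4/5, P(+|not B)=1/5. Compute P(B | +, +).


After test 1: P(+) = 4/5*1/2 + 3/10*1/2 = 11/20
P(B|+) = (2/5)/(11/20) = 8/11
After test 2 (use post1 as new prior): P(+) = 4/5*8/11 + 1/5*3/11 = 7/11
P(B|+,+) = (32/55)/(7/11) = 32/35

32/35


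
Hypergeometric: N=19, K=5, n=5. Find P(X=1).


P(X=1) = C(5,1)*C(14,4) / C(19,5)
= 5*1001 / 11628
= 5005/11628

5005/11628


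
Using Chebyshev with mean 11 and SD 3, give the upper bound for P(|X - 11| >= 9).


k = 9/3 = 3
Chebyshev: P(|X-mu| >= k*sigma) <= 1/k^2 = 1/3^2 = 1/9

1/9


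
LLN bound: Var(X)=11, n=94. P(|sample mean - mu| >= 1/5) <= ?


Var(Xbar) = Var(X)/n = 11/94
Chebyshev: P(|Xbar-mu| >= 1/5) <= Var(Xbar)/(1/5)^2 = (11/94)/(1/25) = 275/94
Bound exceeds 1, so trivial bound: 1

1


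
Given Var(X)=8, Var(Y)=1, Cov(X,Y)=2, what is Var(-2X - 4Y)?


Var(-2X - 4Y) = (-2)^2*Var(X) + (-4)^2*Var(Y) + 2*(-2)*(-4)*Cov(X,Y)
= 4*8 + 16*1 + 16*2
= 32 + 16 + 32 = 80

80


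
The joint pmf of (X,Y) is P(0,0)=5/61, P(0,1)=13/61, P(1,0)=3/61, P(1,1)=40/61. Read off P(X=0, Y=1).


Read from table: P(X=0, Y=1) = 13/61

13/61


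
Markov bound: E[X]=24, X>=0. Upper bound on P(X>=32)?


Markov: P(X >= a) <= E[X]/a
P(X >= 32) <= 24/32 = 3/4

3/4


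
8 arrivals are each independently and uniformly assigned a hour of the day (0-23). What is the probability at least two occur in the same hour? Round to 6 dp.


P(all different) = prod((24-i)/24 for i=0..7) = 0.269399
P(at least one match) = 1 - 0.269399 = 0.730601

0.730601


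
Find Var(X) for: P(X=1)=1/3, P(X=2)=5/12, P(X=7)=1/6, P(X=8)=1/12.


E[X] = 3, E[X^2] = 31/2
Var(X) = E[X^2] - (E[X])^2 = 31/2 - (3)^2 = 13/2

13/2


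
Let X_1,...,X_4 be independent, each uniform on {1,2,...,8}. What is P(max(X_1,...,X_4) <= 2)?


P(max <= 2) = P(all X_i <= 2) = (P(X_1 <= 2))^4
= (2/8)^4 = (1/4)^4 = 1/256

1/256


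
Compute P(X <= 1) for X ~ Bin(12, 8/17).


P(X<=1) = P(X=0) + P(X=1)
= 282429536481/582622237229761 + 3012581722464/582622237229761
= 3295011258945/582622237229761

3295011258945/582622237229761


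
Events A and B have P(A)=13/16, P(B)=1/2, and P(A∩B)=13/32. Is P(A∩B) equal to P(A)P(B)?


P(A)*P(B) = 13/16*1/2 = 13/32
P(A∩B) = 13/32, which equals P(A)P(B), so independent

Yes, A and B are independent


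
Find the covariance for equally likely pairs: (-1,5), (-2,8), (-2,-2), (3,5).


E[X]=-1/2, E[Y]=4, E[XY]=-1/2
Cov(X,Y) = E[XY] - E[X]E[Y] = -1/2 + 1/2*4 = 3/2

3/2


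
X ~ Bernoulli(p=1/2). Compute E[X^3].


For Bernoulli: X in {0,1}
E[X^3] = 0^3*(1-1/2) + 1^3*1/2 = 1/2

1/2


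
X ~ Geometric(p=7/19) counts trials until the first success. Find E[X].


For geometric (trials until first success), E[X] = 1/p = 1/(7/19) = 19/7

19/7


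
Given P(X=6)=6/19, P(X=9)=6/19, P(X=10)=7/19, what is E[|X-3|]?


E[|X-3|] = sum(g(x)*P(x))
= 3*6/19 + 6*6/19 + 7*7/19
= 103/19

103/19


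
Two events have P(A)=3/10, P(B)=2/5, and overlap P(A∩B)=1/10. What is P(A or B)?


P(A∪B) = P(A) + P(B) - P(A∩B)
= 3/10 + 2/5 - 1/10 = 3/5

3/5


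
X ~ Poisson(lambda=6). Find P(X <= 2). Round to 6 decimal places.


P(X<=2) = e^(-6)*6^0/0! + e^(-6)*6^1/1! + e^(-6)*6^2/2!
≈ 0.0024787522 + 0.0148725131 + 0.0446175392
= 0.0619688045
≈ 0.061969

0.061969


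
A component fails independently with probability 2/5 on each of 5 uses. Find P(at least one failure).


P(at least one) = 1 - P(none)
P(none) = (1 - 2/5)^5 = (3/5)^5 = 243/3125
P(at least one) = 1 - 243/3125 = 2882/3125

2882/3125


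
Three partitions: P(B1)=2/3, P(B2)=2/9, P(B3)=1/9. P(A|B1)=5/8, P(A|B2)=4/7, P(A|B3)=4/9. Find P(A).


P(A) = P(A|B1)P(B1) + P(A|B2)P(B2) + P(A|B3)P(B3)
= 5/8*2/3 + 4/7*2/9 + 4/9*1/9
= 5/12 + 8/63 + 4/81 = 1345/2268

1345/2268


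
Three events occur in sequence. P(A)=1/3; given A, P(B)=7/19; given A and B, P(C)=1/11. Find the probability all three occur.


P(A∩B∩C) = P(A) * P(B|A) * P(C|A∩B)
= 1/3 * 7/19 * 1/11
= 7/57 * 1/11 = 7/627

7/627


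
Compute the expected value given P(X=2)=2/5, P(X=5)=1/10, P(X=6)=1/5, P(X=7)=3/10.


E[X] = sum(x * P(x))
= 2*2/5 + 5*1/10 + 6*1/5 + 7*3/10
= 23/5

23/5


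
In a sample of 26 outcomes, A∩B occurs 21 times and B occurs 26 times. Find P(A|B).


P(A|B) = P(A∩B)/P(B) = (21/26)/(26/26) = 21/26

21/26


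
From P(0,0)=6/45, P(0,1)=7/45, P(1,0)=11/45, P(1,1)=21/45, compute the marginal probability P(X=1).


P(X=1) = P(1,0)+P(1,1) = 11/45 + 21/45 = 32/45

32/45


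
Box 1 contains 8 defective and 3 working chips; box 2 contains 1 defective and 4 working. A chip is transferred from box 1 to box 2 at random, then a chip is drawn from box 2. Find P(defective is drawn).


P(transfer defective) = 8/11; P(transfer working) = 3/11
If defective transferred: Urn II has 2 defective of 6, so P(defective|defective moved) = 1/3
If working transferred: Urn II has 1 defective of 6, so P(defective|working moved) = 1/6
By total probability: P(defective) = 8/11*1/3 + 3/11*1/6 = 19/66

19/66


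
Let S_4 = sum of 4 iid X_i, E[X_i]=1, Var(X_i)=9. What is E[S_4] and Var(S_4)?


E[S_n] = n*mu = 4*1 = 4
Var(S_n) = n*sigma^2 = 4*9 = 36

E[S_4]=4, Var(S_4)=36


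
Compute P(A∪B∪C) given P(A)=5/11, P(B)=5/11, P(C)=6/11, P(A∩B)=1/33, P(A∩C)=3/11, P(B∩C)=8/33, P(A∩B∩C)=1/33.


P(A∪B∪C) = P(A)+P(B)+P(C) - P(AB)-P(AC)-P(BC) + P(ABC)
= 5/11+5/11+6/11 - 1/33-3/11-8/33 + 1/33
= 31/33

31/33


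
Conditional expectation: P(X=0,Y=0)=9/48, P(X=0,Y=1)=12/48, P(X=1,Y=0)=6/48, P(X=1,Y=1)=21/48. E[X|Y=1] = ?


P(Y=1) = 33/48
E[X|Y=1] = (0*12 + 1*21)/33 = 21/33 = 7/11

7/11


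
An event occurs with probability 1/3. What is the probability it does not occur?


P(A') = 1 - P(A) = 1 - 1/3 = 2/3

2/3


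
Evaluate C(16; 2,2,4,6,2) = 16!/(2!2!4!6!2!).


16! = 20922789888000
Denominator: 2!=2 * 2!=2 * 4!=24 * 6!=720 * 2!=2
Coefficient = 20922789888000 / 138240 = 151351200

151351200


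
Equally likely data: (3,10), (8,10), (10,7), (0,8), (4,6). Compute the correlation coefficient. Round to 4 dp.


Cov(X,Y) = -0.2000, Var(X) = 12.8000, Var(Y) = 2.5600
rho = Cov/(sqrt(VarX)*sqrt(VarY)) = -0.0349

-0.0349


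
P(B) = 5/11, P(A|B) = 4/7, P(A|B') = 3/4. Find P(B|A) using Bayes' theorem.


P(A) = P(A|B)P(B) + P(A|B')P(B') = 4/7*5/11 + 3/4*6/11 = 103/154
P(B|A) = P(A|B)P(B)/P(A) = (20/77)/(103/154) = 40/103

40/103


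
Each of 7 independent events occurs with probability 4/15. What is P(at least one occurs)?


P(at least one) = 1 - P(none)
P(none) = (1 - 4/15)^7 = (11/15)^7 = 19487171/170859375
P(at least one) = 1 - 19487171/170859375 = 151372204/170859375

151372204/170859375


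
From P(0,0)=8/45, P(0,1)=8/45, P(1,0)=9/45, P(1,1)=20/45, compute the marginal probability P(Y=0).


P(Y=0) = P(0,0)+P(1,0) = 8/45 + 9/45 = 17/45

17/45


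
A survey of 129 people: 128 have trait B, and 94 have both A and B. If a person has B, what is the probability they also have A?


P(A|B) = P(A∩B)/P(B) = (94/129)/(128/129) = 94/128 = 47/64

47/64


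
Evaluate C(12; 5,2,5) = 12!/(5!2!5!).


12! = 479001600
Denominator: 5!=120 * 2!=2 * 5!=120
Coefficient = 479001600 / 28800 = 16632

16632


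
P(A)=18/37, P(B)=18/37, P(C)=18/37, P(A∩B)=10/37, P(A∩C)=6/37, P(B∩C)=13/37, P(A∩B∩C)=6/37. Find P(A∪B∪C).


P(A∪B∪C) = P(A)+P(B)+P(C) - P(AB)-P(AC)-P(BC) + P(ABC)
= 18/37+18/37+18/37 - 10/37-6/37-13/37 + 6/37
= 31/37

31/37


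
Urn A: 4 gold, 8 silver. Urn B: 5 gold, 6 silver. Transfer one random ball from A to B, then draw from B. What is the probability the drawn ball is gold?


P(transfer gold) = 4/12 = 1/3; P(transfer silver) = 2/3
If gold transferred: Urn II has 6 gold of 12, so P(gold|gold moved) = 1/2
If silver transferred: Urn II has 5 gold of 12, so P(gold|silver moved) = 5/12
By total probability: P(gold) = 1/3*1/2 + 2/3*5/12 = 4/9

4/9


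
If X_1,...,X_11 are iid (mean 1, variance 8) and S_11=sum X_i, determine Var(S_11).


By independence, Var(S_n) = n*Var(X_1) = 11*8 = 88

88


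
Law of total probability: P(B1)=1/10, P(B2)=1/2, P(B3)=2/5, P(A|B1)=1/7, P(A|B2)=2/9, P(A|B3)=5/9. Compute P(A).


P(A) = P(A|B1)P(B1) + P(A|B2)P(B2) + P(A|B3)P(B3)
= 1/7*1/10 + 2/9*1/2 + 5/9*2/5
= 1/70 + 1/9 + 2/9 = 73/210

73/210


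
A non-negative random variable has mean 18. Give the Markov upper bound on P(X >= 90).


Markov: P(X >= a) <= E[X]/a
P(X >= 90) <= 18/90 = 1/5

1/5


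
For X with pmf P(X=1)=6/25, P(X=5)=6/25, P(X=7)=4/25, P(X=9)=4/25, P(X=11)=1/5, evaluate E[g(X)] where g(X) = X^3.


E[X^3] = sum(g(x)*P(x))
= 1*6/25 + 125*6/25 + 343*4/25 + 729*4/25 + 1331*1/5
= 11699/25

11699/25


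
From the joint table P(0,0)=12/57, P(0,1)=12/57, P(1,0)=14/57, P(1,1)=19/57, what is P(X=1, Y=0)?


Read from table: P(X=1, Y=0) = 14/57

14/57


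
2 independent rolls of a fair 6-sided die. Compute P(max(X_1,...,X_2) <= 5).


P(max <= 5) = P(all X_i <= 5) = (P(X_1 <= 5))^2
= (5/6)^2 = 25/36

25/36


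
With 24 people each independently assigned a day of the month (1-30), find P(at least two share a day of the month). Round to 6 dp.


P(all different) = prod((30-i)/30 for i=0..23) = 0.000001
P(at least one match) = 1 - 0.000001 = 0.999999

0.999999


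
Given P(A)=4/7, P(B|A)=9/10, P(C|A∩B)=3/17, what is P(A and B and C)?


P(A∩B∩C) = P(A) * P(B|A) * P(C|A∩B)
= 4/7 * 9/10 * 3/17
= 18/35 * 3/17 = 54/595

54/595


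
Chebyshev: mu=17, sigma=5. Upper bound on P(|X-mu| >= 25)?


k = 25/5 = 5
Chebyshev: P(|X-mu| >= k*sigma) <= 1/k^2 = 1/5^2 = 1/25

1/25


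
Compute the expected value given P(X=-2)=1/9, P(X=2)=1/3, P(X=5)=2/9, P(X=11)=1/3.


E[X] = sum(x * P(x))
= -2*1/9 + 2*1/3 + 5*2/9 + 11*1/3
= 47/9

47/9


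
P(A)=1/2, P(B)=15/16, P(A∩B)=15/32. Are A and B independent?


P(A)*P(B) = 1/2*15/16 = 15/32
P(A∩B) = 15/32, which equals P(A)P(B), so independent

Yes, A and B are independent


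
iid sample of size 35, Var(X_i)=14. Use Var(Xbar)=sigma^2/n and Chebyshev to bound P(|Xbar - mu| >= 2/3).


Var(Xbar) = Var(X)/n = 14/35
Chebyshev: P(|Xbar-mu| >= 2/3) <= Var(Xbar)/(2/3)^2 = (2/5)/(4/9) = 9/10

9/10


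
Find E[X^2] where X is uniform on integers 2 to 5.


E[X^2] = (1/4) * sum(x^2 for x=2..5)
= 54/4 = 27/2

27/2


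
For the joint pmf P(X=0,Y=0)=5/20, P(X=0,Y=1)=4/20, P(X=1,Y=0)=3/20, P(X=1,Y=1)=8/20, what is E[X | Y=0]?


P(Y=0) = 8/20
E[X|Y=0] = (0*5 + 1*3)/8 = 3/8

3/8


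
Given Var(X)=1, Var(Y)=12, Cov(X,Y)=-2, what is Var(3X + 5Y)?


Var(3X + 5Y) = 3^2*Var(X) + 5^2*Var(Y) + 2*3*5*Cov(X,Y)
= 9*1 + 25*12 + 30*(-2)
= 9 + 300 - 60 = 249

249


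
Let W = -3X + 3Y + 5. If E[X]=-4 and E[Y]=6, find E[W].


E[-3X + 3Y + 5] = -3*E[X] + 3*E[Y] + 5
= (-3)*(-4) + (3)*(6) + (5)
= 12 + 18 + 5 = 35

35


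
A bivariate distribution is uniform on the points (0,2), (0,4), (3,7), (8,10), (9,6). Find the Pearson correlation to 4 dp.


Cov(X,Y) = 7.8000, Var(X) = 14.8000, Var(Y) = 7.3600
rho = Cov/(sqrt(VarX)*sqrt(VarY)) = 0.7474

0.7474


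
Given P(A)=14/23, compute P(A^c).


P(A') = 1 - P(A) = 1 - 14/23 = 9/23

9/23


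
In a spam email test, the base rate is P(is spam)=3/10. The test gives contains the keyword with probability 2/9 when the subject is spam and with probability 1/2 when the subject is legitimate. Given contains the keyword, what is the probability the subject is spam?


P(A) = P(A|B)P(B) + P(A|B')P(B') = 2/9*3/10 + 1/2*7/10 = 5/12
P(B|A) = P(A|B)P(B)/P(A) = (1/15)/(5/12) = 4/25

4/25


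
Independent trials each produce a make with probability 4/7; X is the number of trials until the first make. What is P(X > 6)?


P(X > 6) = P(first 6 trials all fail) = (1-p)^6 = (3/7)^6 = 729/117649

729/117649


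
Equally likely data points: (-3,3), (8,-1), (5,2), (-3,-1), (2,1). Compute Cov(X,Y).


E[X]=9/5, E[Y]=4/5, E[XY]=-2/5
Cov(X,Y) = E[XY] - E[X]E[Y] = -2/5 - 9/5*4/5 = -46/25

-46/25


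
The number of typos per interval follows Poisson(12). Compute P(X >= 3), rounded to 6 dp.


P(X>=3) = 1 - P(X<=2) = 1 - (e^(-12)*12^0/0! + e^(-12)*12^1/1! + e^(-12)*12^2/2!)
≈ 1 - (0.0000061442 + 0.0000737305 + 0.0004423833)
= 1 - 0.0005222580 = 0.9994777420
≈ 0.999478

0.999478


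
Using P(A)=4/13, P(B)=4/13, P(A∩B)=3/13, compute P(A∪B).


P(A∪B) = P(A) + P(B) - P(A∩B)
= 4/13 + 4/13 - 3/13 = 5/13

5/13


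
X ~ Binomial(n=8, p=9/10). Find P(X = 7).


P(X=7) = C(8,7) * p^7 * (1-p)^1
= 8 * 4782969/10000000 * 1/10
= 4782969/12500000

4782969/12500000


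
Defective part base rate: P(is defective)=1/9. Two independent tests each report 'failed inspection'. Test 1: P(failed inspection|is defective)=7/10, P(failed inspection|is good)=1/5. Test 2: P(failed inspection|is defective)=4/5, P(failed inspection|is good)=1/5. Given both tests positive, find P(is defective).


After test 1: P(+) = 7/10*1/9 + 1/5*8/9 = 23/90
P(B|+) = (7/90)/(23/90) = 7/23
After test 2 (use post1 as new prior): P(+) = 4/5*7/23 + 1/5*16/23 = 44/115
P(B|+,+) = (28/115)/(44/115) = 7/11

7/11


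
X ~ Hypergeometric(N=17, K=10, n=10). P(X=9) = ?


P(X=9) = C(10,9)*C(7,1) / C(17,10)
= 10*7 / 19448
= 70/19448 = 35/9724

35/9724


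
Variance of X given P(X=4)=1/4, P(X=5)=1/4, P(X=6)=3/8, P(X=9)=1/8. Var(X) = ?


E[X] = 45/8, E[X^2] = 271/8
Var(X) = E[X^2] - (E[X])^2 = 271/8 - (45/8)^2 = 143/64

143/64


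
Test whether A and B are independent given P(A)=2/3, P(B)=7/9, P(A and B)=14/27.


P(A)*P(B) = 2/3*7/9 = 14/27
P(A∩B) = 14/27, which equals P(A)P(B), so independent

Yes, A and B are independent


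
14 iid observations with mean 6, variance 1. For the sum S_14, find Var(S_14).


By independence, Var(S_n) = n*Var(X_1) = 14*1 = 14

14


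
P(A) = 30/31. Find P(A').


P(A') = 1 - P(A) = 1 - 30/31 = 1/31

1/31


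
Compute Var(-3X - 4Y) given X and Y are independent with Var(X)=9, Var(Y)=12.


Independence => Cov(X,Y)=0
Var(-3X - 4Y) = (-3)^2*Var(X) + (-4)^2*Var(Y)
= 9*9 + 16*12 = 273

273


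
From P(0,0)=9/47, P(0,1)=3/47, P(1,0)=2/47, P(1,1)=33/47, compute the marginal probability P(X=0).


P(X=0) = P(0,0)+P(0,1) = 9/47 + 3/47 = 12/47

12/47


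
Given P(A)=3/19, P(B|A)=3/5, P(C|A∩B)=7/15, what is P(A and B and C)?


P(A∩B∩C) = P(A) * P(B|A) * P(C|A∩B)
= 3/19 * 3/5 * 7/15
= 9/95 * 7/15 = 21/475

21/475


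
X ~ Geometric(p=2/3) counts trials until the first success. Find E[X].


For geometric (trials until first success), E[X] = 1/p = 1/(2/3) = 3/2

3/2


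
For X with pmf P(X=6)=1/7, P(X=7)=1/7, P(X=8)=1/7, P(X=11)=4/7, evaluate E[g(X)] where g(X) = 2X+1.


E[2X+1] = sum(g(x)*P(x))
= 13*1/7 + 15*1/7 + 17*1/7 + 23*4/7
= 137/7

137/7


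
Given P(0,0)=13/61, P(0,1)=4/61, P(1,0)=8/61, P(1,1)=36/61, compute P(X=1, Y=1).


Read from table: P(X=1, Y=1) = 36/61

36/61


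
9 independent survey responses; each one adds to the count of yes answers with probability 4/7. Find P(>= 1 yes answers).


P(at least one) = 1 - P(none)
P(none) = (1 - 4/7)^9 = (3/7)^9 = 19683/40353607
P(at least one) = 1 - 19683/40353607 = 40333924/40353607

40333924/40353607


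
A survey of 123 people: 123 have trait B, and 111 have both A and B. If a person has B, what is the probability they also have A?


P(A|B) = P(A∩B)/P(B) = (111/123)/(123/123) = 111/123 = 37/41

37/41


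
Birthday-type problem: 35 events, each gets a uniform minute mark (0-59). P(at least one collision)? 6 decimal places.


P(all different) = prod((60-i)/60 for i=0..34) = 0.000003
P(at least one match) = 1 - 0.000003 = 0.999997

0.999997


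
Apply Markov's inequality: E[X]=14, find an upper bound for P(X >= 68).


Markov: P(X >= a) <= E[X]/a
P(X >= 68) <= 14/68 = 7/34

7/34


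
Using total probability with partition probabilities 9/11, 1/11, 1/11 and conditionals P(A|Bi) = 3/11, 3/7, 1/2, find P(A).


P(A) = P(A|B1)P(B1) + P(A|B2)P(B2) + P(A|B3)P(B3)
= 3/11*9/11 + 3/7*1/11 + 1/2*1/11
= 27/121 + 3/77 + 1/22 = 521/1694

521/1694


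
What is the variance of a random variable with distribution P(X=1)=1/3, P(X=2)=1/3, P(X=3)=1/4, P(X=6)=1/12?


E[X] = 9/4, E[X^2] = 83/12
Var(X) = E[X^2] - (E[X])^2 = 83/12 - (9/4)^2 = 89/48

89/48


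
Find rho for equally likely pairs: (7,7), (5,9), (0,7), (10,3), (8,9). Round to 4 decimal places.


Cov(X,Y) = -2.8000, Var(X) = 11.6000, Var(Y) = 4.8000
rho = Cov/(sqrt(VarX)*sqrt(VarY)) = -0.3752

-0.3752


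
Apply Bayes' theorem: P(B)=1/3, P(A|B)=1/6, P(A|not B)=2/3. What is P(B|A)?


P(A) = P(A|B)P(B) + P(A|B')P(B') = 1/6*1/3 + 2/3*2/3 = 1/2
P(B|A) = P(A|B)P(B)/P(A) = (1/18)/(1/2) = 1/9

1/9


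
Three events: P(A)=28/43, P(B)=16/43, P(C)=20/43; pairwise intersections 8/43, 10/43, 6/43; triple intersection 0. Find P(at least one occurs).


P(A∪B∪C) = P(A)+P(B)+P(C) - P(AB)-P(AC)-P(BC) + P(ABC)
= 28/43+16/43+20/43 - 8/43-10/43-6/43 + 0
= 40/43

40/43


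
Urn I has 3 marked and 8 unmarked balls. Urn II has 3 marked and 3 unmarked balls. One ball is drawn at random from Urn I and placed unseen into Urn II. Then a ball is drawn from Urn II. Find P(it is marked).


P(transfer marked) = 3/11; P(transfer unmarked) = 8/11
If marked transferred: Urn II has 4 marked of 7, so P(marked|marked moved) = 4/7
If unmarked transferred: Urn II has 3 marked of 7, so P(marked|unmarked moved) = 3/7
By total probability: P(marked) = 3/11*4/7 + 8/11*3/7 = 36/77

36/77


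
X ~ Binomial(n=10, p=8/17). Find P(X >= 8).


P(X>=8) = P(X=8) + P(X=9) + P(X=10)
= 61152952320/2015993900449 + 12079595520/2015993900449 + 1073741824/2015993900449
= 74306289664/2015993900449

74306289664/2015993900449


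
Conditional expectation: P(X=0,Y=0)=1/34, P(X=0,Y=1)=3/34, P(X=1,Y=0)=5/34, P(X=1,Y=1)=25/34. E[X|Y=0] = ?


P(Y=0) = 6/34
E[X|Y=0] = (0*1 + 1*5)/6 = 5/6

5/6


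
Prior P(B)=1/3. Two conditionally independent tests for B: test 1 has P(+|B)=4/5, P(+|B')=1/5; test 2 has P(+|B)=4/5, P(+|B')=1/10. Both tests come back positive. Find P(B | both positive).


After test 1: P(+) = 4/5*1/3 + 1/5*2/3 = 2/5
P(B|+) = (4/15)/(2/5) = 2/3
After test 2 (use post1 as new prior): P(+) = 4/5*2/3 + 1/10*1/3 = 17/30
P(B|+,+) = (8/15)/(17/30) = 16/17

16/17


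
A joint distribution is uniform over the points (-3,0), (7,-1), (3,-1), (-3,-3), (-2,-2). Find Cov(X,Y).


E[X]=2/5, E[Y]=-7/5, E[XY]=3/5
Cov(X,Y) = E[XY] - E[X]E[Y] = 3/5 - 2/5*-7/5 = 29/25

29/25


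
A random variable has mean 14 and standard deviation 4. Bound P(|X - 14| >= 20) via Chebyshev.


k = 20/4 = 5
Chebyshev: P(|X-mu| >= k*sigma) <= 1/k^2 = 1/5^2 = 1/25

1/25


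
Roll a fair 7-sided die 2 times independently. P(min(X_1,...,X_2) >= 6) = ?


P(min >= 6) = P(all X_i >= 6) = (P(X_1 >= 6))^2
= (2/7)^2 = 4/49

4/49


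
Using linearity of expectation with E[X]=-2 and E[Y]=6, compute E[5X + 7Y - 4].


E[5X + 7Y - 4] = 5*E[X] + 7*E[Y] - 4
= (5)*(-2) + (7)*(6) + (-4)
= -10 + 42 - 4 = 28

28


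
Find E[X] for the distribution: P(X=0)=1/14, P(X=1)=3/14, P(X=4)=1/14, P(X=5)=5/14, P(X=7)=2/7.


E[X] = sum(x * P(x))
= 0*1/14 + 1*3/14 + 4*1/14 + 5*5/14 + 7*2/7
= 30/7

30/7


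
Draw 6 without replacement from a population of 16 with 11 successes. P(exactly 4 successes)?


P(X=4) = C(11,4)*C(5,2) / C(16,6)
= 330*10 / 8008
= 3300/8008 = 75/182

75/182


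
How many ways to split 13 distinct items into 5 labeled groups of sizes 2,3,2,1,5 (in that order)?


13! = 6227020800
Denominator: 2!=2 * 3!=6 * 2!=2 * 1!=1 * 5!=120
Coefficient = 6227020800 / 2880 = 2162160

2162160


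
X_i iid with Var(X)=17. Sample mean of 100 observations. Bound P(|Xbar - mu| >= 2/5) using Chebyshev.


Var(Xbar) = Var(X)/n = 17/100
Chebyshev: P(|Xbar-mu| >= 2/5) <= Var(Xbar)/(2/5)^2 = (17/100)/(4/25) = 17/16
Bound exceeds 1, so trivial bound: 1

1


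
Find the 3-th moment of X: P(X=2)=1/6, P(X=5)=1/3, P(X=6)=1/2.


E[X^3] = sum(x^3 * P(x))
= 8*1/6 + 125*1/3 + 216*1/2
= 151

151


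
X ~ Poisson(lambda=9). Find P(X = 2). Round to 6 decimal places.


P(X=2) = e^(-9) * 9^2 / 2!
≈ 0.0001234098041 * 81 / 2
≈ 0.004998

0.004998


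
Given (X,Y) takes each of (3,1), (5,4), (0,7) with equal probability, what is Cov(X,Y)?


E[X]=8/3, E[Y]=4, E[XY]=23/3
Cov(X,Y) = E[XY] - E[X]E[Y] = 23/3 - 8/3*4 = -3

-3


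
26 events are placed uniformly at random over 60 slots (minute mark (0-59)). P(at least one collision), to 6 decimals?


P(all different) = prod((60-i)/60 for i=0..25) = 0.001652
P(at least one match) = 1 - 0.001652 = 0.998348

0.998348


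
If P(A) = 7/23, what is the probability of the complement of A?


P(A') = 1 - P(A) = 1 - 7/23 = 16/23

16/23


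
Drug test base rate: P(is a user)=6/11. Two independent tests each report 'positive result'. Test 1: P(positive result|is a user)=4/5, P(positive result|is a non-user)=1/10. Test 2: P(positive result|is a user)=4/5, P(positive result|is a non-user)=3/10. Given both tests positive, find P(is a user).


After test 1: P(+) = 4/5*6/11 + 1/10*5/11 = 53/110
P(B|+) = (24/55)/(53/110) = 48/53
After test 2 (use post1 as new prior): P(+) = 4/5*48/53 + 3/10*5/53 = 399/530
P(B|+,+) = (192/265)/(399/530) = 128/133

128/133


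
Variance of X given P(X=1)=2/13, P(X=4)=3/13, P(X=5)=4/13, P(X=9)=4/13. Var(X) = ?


E[X] = 70/13, E[X^2] = 474/13
Var(X) = E[X^2] - (E[X])^2 = 474/13 - (70/13)^2 = 1262/169

1262/169


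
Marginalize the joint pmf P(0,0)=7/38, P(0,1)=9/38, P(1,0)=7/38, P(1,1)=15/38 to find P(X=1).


P(X=1) = P(1,0)+P(1,1) = 7/38 + 15/38 = 22/38 = 11/19

11/19


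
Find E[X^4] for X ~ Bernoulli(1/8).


For Bernoulli: X in {0,1}
E[X^4] = 0^4*(1-1/8) + 1^4*1/8 = 1/8

1/8
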